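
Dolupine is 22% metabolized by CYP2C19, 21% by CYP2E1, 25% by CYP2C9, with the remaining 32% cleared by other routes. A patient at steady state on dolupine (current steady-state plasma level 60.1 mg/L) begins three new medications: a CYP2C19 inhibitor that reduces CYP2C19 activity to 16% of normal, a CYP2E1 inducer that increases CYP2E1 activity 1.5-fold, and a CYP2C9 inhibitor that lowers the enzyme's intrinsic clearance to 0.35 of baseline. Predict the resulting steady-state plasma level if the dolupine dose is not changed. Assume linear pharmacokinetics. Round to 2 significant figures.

79 mg/L

CYP2C19: 0.22 × 0.16 = 0.0352
CYP2E1: 0.21 × 1.5 = 0.315
CYP2C9: 0.25 × 0.35 = 0.0875
Other: 0.32 (unchanged)
Relative clearance = 0.0352 + 0.315 + 0.0875 + 0.32 = 0.7577.
New steady-state plasma level = 60.1 / 0.7577 = 79 mg/L (concentration scales inversely with clearance).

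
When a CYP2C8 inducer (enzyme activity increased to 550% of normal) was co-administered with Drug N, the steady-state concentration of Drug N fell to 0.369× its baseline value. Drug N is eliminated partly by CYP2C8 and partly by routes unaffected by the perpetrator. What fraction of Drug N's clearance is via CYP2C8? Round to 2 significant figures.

0.38

Let fm be the CYP2C8 fraction. New clearance relative to baseline = fm × 5.5 + (1 − fm).
Steady-state concentration ratio = 1 / (new CL fraction), so new CL fraction = 1 / 0.369 = 2.71.
fm × 5.5 + 1 − fm = 2.71  ⇒  fm × (5.5 − 1) = 1.71  ⇒  fm = 0.38.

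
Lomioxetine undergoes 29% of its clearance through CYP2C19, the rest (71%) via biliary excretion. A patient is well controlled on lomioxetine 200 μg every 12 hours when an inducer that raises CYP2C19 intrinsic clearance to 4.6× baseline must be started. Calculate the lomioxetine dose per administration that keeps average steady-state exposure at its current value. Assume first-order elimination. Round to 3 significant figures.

CYP2C19: 0.29 × 4.6 = 1.334
Other: 0.71 (unchanged)
New clearance relative to baseline: 1.334 + 0.71 = 2.044.
To maintain the same steady-state level, dose must scale with clearance: new dose = 200 × 2.044 = 409 μg.

409 μg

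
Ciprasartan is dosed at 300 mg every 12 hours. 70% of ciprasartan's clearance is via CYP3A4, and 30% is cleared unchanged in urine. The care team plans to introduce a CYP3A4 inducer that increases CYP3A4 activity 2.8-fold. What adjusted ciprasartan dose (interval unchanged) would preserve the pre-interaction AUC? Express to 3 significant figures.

678 mg

CYP3A4: 0.7 × 2.8 = 1.96
Other: 0.3 (unchanged)
CL_new/CL_old = 1.96 + 0.3 = 2.26.
To maintain the same steady-state level, dose must scale with clearance: new dose = 300 × 2.26 = 678 mg.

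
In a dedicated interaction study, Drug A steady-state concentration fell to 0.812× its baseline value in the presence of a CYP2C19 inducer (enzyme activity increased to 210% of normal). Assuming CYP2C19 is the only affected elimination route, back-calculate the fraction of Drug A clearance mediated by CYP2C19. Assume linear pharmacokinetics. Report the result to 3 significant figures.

CL'/CL = 1 / 0.812 = 1.232
2.1·fm + (1 − fm) = 1.232
fm = (1.232 − 1) / (2.1 − 1) = 0.210

0.210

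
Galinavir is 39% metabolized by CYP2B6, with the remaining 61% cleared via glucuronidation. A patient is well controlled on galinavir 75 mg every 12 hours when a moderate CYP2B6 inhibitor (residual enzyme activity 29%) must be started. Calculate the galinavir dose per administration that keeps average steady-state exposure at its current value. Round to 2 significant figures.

CYP2B6: 0.39 × 0.29 = 0.1131
Other: 0.61 (unchanged)
Relative clearance = 0.1131 + 0.61 = 0.7231.
Css,avg = (dose rate)/CL, so holding Css fixed requires dose ∝ CL: 75 × 0.7231 = 54 mg.

54 mg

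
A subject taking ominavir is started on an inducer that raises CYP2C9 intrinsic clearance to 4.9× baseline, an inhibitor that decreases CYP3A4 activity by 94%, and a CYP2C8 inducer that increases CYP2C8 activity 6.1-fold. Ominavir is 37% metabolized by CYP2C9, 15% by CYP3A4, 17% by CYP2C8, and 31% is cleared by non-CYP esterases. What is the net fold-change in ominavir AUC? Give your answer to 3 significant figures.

CYP2C9: 0.37 × 4.9 = 1.813
CYP3A4: 0.15 × 0.06 = 0.009
CYP2C8: 0.17 × 6.1 = 1.037
Other: 0.31 (unchanged)
Relative clearance = 1.813 + 0.009 + 1.037 + 0.31 = 3.169.
Net AUC ratio = 1 / 3.169 = 0.316.

0.316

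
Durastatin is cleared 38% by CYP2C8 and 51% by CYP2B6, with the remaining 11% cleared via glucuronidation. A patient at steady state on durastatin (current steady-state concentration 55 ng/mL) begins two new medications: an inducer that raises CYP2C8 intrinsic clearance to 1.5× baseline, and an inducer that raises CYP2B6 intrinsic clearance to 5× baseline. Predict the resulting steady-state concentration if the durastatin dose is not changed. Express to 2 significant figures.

17 ng/mL

The CYP2C8 pathway (38% of clearance) is boosted to 1.5× activity: 0.38 × 1.5 = 0.57.
The CYP2B6 pathway (51% of clearance) is boosted to 5× activity: 0.51 × 5 = 2.55.
Non-CYP routes (11%) are unchanged.
CL_new/CL_old = 0.57 + 2.55 + 0.11 = 3.23.
New steady-state concentration = 55 / 3.23 = 17 ng/mL (concentration scales inversely with clearance).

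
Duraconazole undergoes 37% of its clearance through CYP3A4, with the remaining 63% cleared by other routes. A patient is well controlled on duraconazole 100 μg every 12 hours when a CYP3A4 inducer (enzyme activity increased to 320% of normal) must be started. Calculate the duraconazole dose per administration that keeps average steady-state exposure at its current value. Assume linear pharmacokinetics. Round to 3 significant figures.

181 μg

The CYP3A4 pathway (37% of clearance) rises to 3.2× activity: 0.37 × 3.2 = 1.184.
The remaining 63% of clearance is unaffected.
Relative clearance = 1.184 + 0.63 = 1.814.
Css,avg = (dose rate)/CL, so holding Css fixed requires dose ∝ CL: 100 × 1.814 = 181 μg.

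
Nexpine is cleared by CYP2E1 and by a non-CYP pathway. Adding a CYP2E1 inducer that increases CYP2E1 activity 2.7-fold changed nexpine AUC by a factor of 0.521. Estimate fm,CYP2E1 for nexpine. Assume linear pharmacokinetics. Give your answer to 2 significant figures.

CL'/CL = 1 / 0.521 = 1.919
2.7·fm + (1 − fm) = 1.919
fm = (1.919 − 1) / (2.7 − 1) = 0.54

0.54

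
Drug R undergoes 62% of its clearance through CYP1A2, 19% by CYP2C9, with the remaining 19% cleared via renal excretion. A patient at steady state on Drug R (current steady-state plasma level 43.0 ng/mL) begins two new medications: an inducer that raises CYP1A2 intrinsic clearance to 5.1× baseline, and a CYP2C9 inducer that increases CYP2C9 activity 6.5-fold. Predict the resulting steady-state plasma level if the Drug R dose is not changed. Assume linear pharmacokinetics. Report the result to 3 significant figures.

9.37 ng/mL

The CYP1A2 pathway (62% of clearance) is boosted to 5.1× activity: 0.62 × 5.1 = 3.162.
The CYP2C9 pathway (19% of clearance) is boosted to 6.5× activity: 0.19 × 6.5 = 1.235.
Non-CYP routes (19%) are unchanged.
New clearance relative to baseline: 3.162 + 1.235 + 0.19 = 4.587.
Dividing the baseline by the relative clearance: 43.0 / 4.587 = 9.37 ng/mL.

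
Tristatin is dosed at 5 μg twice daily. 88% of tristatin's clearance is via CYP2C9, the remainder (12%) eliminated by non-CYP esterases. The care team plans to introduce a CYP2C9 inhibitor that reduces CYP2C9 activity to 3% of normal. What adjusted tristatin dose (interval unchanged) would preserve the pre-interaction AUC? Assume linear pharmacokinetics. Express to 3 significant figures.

0.732 μg

The CYP2C9 pathway (88% of clearance) is reduced to 0.03× activity: 0.88 × 0.03 = 0.0264.
Non-CYP routes (12%) are unchanged.
New clearance relative to baseline: 0.0264 + 0.12 = 0.1464.
Exposure is unchanged when dose changes in proportion to clearance. New dose = 5 μg × 0.1464 = 0.732 μg.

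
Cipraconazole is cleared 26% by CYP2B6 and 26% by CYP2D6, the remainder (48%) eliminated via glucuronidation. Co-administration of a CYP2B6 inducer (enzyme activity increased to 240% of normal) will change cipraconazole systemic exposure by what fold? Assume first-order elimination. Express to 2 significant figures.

0.73

CYP2B6: 0.26 × 2.4 = 0.624
CYP2D6: 0.26 (unchanged)
Other: 0.48 (unchanged)
CL_new/CL_old = 0.624 + 0.26 + 0.48 = 1.364.
Systemic exposure is inversely proportional to clearance, so the fold-change is 1 / 1.364 = 0.73.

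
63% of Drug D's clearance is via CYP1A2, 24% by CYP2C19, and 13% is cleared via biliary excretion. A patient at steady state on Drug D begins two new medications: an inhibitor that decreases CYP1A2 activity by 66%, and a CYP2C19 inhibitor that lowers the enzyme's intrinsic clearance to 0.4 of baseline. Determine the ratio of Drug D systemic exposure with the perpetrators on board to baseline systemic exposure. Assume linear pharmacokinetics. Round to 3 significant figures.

The CYP1A2 pathway (63% of clearance) falls to 0.34× activity: 0.63 × 0.34 = 0.2142.
The CYP2C19 pathway (24% of clearance) is reduced to 0.4× activity: 0.24 × 0.4 = 0.096.
The remaining 13% of clearance is unaffected.
CL_new/CL_old = 0.2142 + 0.096 + 0.13 = 0.4402.
Systemic exposure ∝ 1/CL: fold-change = 1 / 0.4402 = 2.27.

2.27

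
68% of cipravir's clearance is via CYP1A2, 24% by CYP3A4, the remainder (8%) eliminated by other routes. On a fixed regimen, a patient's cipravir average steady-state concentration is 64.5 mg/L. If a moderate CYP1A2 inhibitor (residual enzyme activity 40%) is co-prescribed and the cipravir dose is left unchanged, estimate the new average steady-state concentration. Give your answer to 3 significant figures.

109 mg/L

The CYP1A2 pathway (68% of clearance) falls to 0.4× activity: 0.68 × 0.4 = 0.272.
CYP3A4 (24%) and the residual 8% are unaffected.
New clearance relative to baseline: 0.272 + 0.24 + 0.08 = 0.592.
With dosing unchanged, average steady-state concentration scales as 1/CL: 64.5 / 0.592 = 109 mg/L.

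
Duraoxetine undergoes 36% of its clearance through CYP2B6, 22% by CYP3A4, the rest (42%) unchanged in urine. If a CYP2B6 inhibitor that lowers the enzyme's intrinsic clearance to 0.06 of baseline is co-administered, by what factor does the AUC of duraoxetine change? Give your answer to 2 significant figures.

1.5

The CYP2B6 pathway (36% of clearance) falls to 0.06× activity: 0.36 × 0.06 = 0.0216.
CYP3A4 (22%) and the residual 42% are unaffected.
CL_new/CL_old = 0.0216 + 0.22 + 0.42 = 0.6616.
AUC is inversely proportional to clearance, so the fold-change is 1 / 0.6616 = 1.5.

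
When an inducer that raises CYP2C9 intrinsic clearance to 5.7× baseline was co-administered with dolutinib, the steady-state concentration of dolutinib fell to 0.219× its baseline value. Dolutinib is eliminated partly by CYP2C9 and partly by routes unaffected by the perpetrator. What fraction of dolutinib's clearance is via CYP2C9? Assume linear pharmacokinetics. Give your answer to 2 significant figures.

0.76

CL'/CL = 1 / 0.219 = 4.566
5.7·fm + (1 − fm) = 4.566
fm = (4.566 − 1) / (5.7 − 1) = 0.76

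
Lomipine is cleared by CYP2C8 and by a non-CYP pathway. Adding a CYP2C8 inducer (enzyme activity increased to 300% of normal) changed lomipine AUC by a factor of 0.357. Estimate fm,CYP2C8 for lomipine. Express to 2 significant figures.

Let fm be the CYP2C8 fraction. New clearance relative to baseline = fm × 3 + (1 − fm).
AUC ratio = 1 / (new CL fraction), so new CL fraction = 1 / 0.357 = 2.801.
fm × 3 + 1 − fm = 2.801  ⇒  fm × (3 − 1) = 1.801  ⇒  fm = 0.90.

0.90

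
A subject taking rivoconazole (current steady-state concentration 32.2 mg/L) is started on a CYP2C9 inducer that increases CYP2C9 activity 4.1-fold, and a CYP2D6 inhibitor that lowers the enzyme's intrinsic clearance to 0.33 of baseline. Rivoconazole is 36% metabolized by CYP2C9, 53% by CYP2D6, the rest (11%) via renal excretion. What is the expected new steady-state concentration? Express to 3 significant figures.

CYP2C9: 0.36 × 4.1 = 1.476
CYP2D6: 0.53 × 0.33 = 0.1749
Other: 0.11 (unchanged)
Relative clearance = 1.476 + 0.1749 + 0.11 = 1.7609.
Steady-state concentration ∝ 1/CL: new value = 32.2 / 1.7609 = 18.3 mg/L.

18.3 mg/L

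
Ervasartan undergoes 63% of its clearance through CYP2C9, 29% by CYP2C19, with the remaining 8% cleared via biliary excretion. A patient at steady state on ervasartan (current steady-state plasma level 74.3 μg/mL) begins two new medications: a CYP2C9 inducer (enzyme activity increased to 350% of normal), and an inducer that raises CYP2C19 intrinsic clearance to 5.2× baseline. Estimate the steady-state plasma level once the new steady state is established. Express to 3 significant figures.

The CYP2C9 pathway (63% of clearance) increases to 3.5× activity: 0.63 × 3.5 = 2.205.
The CYP2C19 pathway (29% of clearance) is boosted to 5.2× activity: 0.29 × 5.2 = 1.508.
Non-CYP routes (8%) are unchanged.
Relative clearance = 2.205 + 1.508 + 0.08 = 3.793.
New steady-state plasma level = 74.3 / 3.793 = 19.6 μg/mL (concentration scales inversely with clearance).

19.6 μg/mL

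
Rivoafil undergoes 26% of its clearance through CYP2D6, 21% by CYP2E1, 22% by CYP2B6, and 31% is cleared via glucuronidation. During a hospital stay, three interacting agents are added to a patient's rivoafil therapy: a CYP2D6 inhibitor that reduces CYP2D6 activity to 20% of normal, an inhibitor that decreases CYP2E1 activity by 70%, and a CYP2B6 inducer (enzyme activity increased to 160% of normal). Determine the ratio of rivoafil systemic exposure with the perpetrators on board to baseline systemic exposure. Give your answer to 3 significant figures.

The CYP2D6 pathway (26% of clearance) drops to 0.2× activity: 0.26 × 0.2 = 0.052.
The CYP2E1 pathway (21% of clearance) falls to 0.3× activity: 0.21 × 0.3 = 0.063.
The CYP2B6 pathway (22% of clearance) rises to 1.6× activity: 0.22 × 1.6 = 0.352.
The remaining 31% of clearance is unaffected.
New clearance relative to baseline: 0.052 + 0.063 + 0.352 + 0.31 = 0.777.
Net systemic exposure ratio = 1 / 0.777 = 1.29.

1.29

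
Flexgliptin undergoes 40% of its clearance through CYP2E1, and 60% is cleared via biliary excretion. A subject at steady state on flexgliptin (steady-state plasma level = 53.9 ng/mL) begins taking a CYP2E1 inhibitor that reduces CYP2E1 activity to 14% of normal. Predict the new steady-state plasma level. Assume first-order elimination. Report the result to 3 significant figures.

The CYP2E1 pathway (40% of clearance) is reduced to 0.14× activity: 0.4 × 0.14 = 0.056.
Non-CYP routes (60%) are unchanged.
New clearance relative to baseline: 0.056 + 0.6 = 0.656.
Steady-state plasma level ∝ 1/CL, so new value = 53.9 / 0.656 = 82.2 ng/mL.

82.2 ng/mL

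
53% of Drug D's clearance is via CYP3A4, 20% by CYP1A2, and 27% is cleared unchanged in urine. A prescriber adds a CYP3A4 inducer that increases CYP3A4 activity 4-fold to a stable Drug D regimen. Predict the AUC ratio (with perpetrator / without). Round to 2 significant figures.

0.39

The CYP3A4 pathway (53% of clearance) rises to 4× activity: 0.53 × 4 = 2.12.
CYP1A2 (20%) and the residual 27% are unaffected.
CL_new/CL_old = 2.12 + 0.2 + 0.27 = 2.59.
AUC is inversely proportional to clearance, so the fold-change is 1 / 2.59 = 0.39.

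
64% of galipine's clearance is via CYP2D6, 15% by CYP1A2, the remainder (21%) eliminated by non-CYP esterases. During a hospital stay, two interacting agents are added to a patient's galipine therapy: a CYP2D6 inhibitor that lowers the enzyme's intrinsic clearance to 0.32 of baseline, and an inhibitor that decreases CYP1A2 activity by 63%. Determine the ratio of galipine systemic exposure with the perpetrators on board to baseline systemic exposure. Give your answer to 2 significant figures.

The CYP2D6 pathway (64% of clearance) is reduced to 0.32× activity: 0.64 × 0.32 = 0.2048.
The CYP1A2 pathway (15% of clearance) is reduced to 0.37× activity: 0.15 × 0.37 = 0.0555.
The remaining 21% of clearance is unaffected.
Relative clearance = 0.2048 + 0.0555 + 0.21 = 0.4703.
Because systemic exposure varies inversely with clearance, the combined effect is 1 / 0.4703 = 2.1.

2.1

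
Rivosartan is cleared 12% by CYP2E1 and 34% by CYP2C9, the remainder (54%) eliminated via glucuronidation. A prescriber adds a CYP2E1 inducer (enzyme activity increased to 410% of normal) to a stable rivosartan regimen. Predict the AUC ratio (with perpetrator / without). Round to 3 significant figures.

0.729

CYP2E1: 0.12 × 4.1 = 0.492
CYP2C9: 0.34 (unchanged)
Other: 0.54 (unchanged)
Relative clearance = 0.492 + 0.34 + 0.54 = 1.372.
AUC is inversely proportional to clearance, so the fold-change is 1 / 1.372 = 0.729.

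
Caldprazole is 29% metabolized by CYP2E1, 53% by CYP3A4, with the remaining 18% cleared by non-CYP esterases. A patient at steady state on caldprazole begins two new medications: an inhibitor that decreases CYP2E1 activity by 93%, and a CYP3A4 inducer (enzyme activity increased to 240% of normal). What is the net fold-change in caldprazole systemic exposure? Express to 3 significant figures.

CYP2E1: 0.29 × 0.07 = 0.0203
CYP3A4: 0.53 × 2.4 = 1.272
Other: 0.18 (unchanged)
Relative clearance = 0.0203 + 1.272 + 0.18 = 1.4723.
Net systemic exposure ratio = 1 / 1.4723 = 0.679.

0.679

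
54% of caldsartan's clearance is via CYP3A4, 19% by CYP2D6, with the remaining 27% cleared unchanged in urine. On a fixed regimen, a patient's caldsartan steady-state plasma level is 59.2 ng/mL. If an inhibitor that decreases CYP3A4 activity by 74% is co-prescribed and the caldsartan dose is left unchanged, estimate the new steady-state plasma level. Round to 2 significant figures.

99 ng/mL

CYP3A4: 0.54 × 0.26 = 0.1404
CYP2D6: 0.19 (unchanged)
Other: 0.27 (unchanged)
CL_new/CL_old = 0.1404 + 0.19 + 0.27 = 0.6004.
New steady-state plasma level = baseline ÷ relative clearance = 59.2 / 0.6004 = 99 ng/mL.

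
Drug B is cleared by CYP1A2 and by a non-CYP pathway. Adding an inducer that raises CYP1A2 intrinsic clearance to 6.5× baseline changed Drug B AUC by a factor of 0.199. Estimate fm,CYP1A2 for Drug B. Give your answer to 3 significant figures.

0.732

CL'/CL = 1 / 0.199 = 5.025
6.5·fm + (1 − fm) = 5.025
fm = (5.025 − 1) / (6.5 − 1) = 0.732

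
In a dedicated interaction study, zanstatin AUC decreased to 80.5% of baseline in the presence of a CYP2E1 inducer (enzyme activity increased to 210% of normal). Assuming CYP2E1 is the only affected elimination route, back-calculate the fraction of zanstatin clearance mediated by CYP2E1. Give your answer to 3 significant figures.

Let x = fm,CYP2E1. Because AUC ∝ 1/CL, relative clearance rose to 1/0.805 = 1.242.
Only the CYP2E1 route changed, so 1.242 = x·2.1 + (1 − x), giving x = 0.220.

0.220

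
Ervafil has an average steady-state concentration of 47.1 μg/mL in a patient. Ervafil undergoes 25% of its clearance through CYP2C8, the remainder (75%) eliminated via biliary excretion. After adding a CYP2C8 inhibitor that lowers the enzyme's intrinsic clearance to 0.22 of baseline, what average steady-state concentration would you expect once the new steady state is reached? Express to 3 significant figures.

The CYP2C8 pathway (25% of clearance) is reduced to 0.22× activity: 0.25 × 0.22 = 0.055.
Non-CYP routes (75%) are unchanged.
CL_new/CL_old = 0.055 + 0.75 = 0.805.
Average steady-state concentration ∝ 1/CL, so new value = 47.1 / 0.805 = 58.5 μg/mL.

58.5 μg/mL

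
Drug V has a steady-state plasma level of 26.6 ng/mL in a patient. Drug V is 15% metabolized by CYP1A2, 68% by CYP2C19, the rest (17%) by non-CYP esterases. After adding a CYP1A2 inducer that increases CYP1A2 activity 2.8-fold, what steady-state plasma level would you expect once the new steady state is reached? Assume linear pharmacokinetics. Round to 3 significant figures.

20.9 ng/mL

The CYP1A2 pathway (15% of clearance) increases to 2.8× activity: 0.15 × 2.8 = 0.42.
CYP2C19 (68%) and the residual 17% are unaffected.
Relative clearance = 0.42 + 0.68 + 0.17 = 1.27.
With dosing unchanged, steady-state plasma level scales as 1/CL: 26.6 / 1.27 = 20.9 ng/mL.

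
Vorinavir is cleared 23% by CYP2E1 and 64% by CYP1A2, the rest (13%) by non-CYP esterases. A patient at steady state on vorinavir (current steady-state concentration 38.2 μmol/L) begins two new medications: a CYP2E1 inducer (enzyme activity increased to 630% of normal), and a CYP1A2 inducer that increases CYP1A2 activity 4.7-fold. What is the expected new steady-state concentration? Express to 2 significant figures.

8.3 μmol/L

The CYP2E1 pathway (23% of clearance) rises to 6.3× activity: 0.23 × 6.3 = 1.449.
The CYP1A2 pathway (64% of clearance) increases to 4.7× activity: 0.64 × 4.7 = 3.008.
The remaining 13% of clearance is unaffected.
New clearance relative to baseline: 1.449 + 3.008 + 0.13 = 4.587.
Steady-state concentration ∝ 1/CL: new value = 38.2 / 4.587 = 8.3 μmol/L.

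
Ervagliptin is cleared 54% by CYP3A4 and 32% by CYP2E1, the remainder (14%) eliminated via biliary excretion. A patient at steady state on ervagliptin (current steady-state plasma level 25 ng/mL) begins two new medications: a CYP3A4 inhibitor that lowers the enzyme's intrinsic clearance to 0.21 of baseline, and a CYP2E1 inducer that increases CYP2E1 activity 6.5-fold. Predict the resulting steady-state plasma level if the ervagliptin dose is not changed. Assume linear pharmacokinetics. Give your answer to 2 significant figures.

11 ng/mL

The CYP3A4 pathway (54% of clearance) falls to 0.21× activity: 0.54 × 0.21 = 0.1134.
The CYP2E1 pathway (32% of clearance) is boosted to 6.5× activity: 0.32 × 6.5 = 2.08.
The remaining 14% of clearance is unaffected.
New clearance relative to baseline: 0.1134 + 2.08 + 0.14 = 2.3334.
Dividing the baseline by the relative clearance: 25 / 2.3334 = 11 ng/mL.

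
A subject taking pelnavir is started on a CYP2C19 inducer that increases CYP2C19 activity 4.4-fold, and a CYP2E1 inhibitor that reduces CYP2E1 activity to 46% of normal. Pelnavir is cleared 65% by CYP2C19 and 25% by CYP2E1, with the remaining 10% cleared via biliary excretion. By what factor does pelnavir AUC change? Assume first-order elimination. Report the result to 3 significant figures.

0.325

CYP2C19: 0.65 × 4.4 = 2.86
CYP2E1: 0.25 × 0.46 = 0.115
Other: 0.1 (unchanged)
Relative clearance = 2.86 + 0.115 + 0.1 = 3.075.
AUC ∝ 1/CL: fold-change = 1 / 3.075 = 0.325.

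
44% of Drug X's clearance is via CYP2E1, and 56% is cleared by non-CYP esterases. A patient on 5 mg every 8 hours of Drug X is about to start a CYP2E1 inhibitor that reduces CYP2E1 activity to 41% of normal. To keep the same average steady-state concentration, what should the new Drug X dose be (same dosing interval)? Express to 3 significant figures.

3.70 mg

CYP2E1: 0.44 × 0.41 = 0.1804
Other: 0.56 (unchanged)
Relative clearance = 0.1804 + 0.56 = 0.7404.
Exposure is unchanged when dose changes in proportion to clearance. New dose = 5 mg × 0.7404 = 3.70 mg.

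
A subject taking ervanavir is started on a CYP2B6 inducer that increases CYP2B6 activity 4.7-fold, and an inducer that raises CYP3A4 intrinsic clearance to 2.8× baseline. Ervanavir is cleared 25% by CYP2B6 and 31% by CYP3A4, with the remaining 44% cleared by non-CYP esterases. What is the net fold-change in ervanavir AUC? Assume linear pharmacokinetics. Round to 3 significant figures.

The CYP2B6 pathway (25% of clearance) is boosted to 4.7× activity: 0.25 × 4.7 = 1.175.
The CYP3A4 pathway (31% of clearance) rises to 2.8× activity: 0.31 × 2.8 = 0.868.
The remaining 44% of clearance is unaffected.
CL_new/CL_old = 1.175 + 0.868 + 0.44 = 2.483.
Because AUC varies inversely with clearance, the combined effect is 1 / 2.483 = 0.403.

0.403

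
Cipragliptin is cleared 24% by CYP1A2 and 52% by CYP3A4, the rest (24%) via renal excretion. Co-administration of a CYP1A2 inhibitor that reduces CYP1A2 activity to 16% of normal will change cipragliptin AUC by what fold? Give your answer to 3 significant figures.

1.25

The CYP1A2 pathway (24% of clearance) is reduced to 0.16× activity: 0.24 × 0.16 = 0.0384.
CYP3A4 (52%) and the residual 24% are unaffected.
New clearance relative to baseline: 0.0384 + 0.52 + 0.24 = 0.7984.
AUC is inversely proportional to clearance, so the fold-change is 1 / 0.7984 = 1.25.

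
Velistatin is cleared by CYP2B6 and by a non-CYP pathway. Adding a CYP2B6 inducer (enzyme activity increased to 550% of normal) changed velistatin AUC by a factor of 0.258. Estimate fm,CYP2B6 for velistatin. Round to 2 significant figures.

0.64

CL'/CL = 1 / 0.258 = 3.876
5.5·fm + (1 − fm) = 3.876
fm = (3.876 − 1) / (5.5 − 1) = 0.64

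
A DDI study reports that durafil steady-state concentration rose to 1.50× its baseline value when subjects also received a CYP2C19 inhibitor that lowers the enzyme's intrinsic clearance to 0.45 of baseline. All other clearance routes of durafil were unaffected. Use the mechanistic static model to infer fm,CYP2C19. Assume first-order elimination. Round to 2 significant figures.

CL'/CL = 1 / 1.50 = 0.6667
0.45·fm + (1 − fm) = 0.6667
fm = (0.6667 − 1) / (0.45 − 1) = 0.61

0.61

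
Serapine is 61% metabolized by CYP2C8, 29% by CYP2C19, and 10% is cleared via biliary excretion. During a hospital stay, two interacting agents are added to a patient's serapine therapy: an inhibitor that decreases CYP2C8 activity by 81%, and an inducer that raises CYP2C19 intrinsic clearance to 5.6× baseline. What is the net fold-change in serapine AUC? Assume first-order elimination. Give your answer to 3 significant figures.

0.544

CYP2C8: 0.61 × 0.19 = 0.1159
CYP2C19: 0.29 × 5.6 = 1.624
Other: 0.1 (unchanged)
Relative clearance = 0.1159 + 1.624 + 0.1 = 1.8399.
AUC ∝ 1/CL: fold-change = 1 / 1.8399 = 0.544.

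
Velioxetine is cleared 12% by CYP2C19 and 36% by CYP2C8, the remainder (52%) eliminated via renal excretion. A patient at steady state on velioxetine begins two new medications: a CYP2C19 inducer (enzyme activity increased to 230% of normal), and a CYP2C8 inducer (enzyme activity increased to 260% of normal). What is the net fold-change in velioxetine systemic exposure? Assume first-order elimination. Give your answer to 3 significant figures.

0.577

The CYP2C19 pathway (12% of clearance) increases to 2.3× activity: 0.12 × 2.3 = 0.276.
The CYP2C8 pathway (36% of clearance) is boosted to 2.6× activity: 0.36 × 2.6 = 0.936.
Non-CYP routes (52%) are unchanged.
Relative clearance = 0.276 + 0.936 + 0.52 = 1.732.
Systemic exposure ∝ 1/CL: fold-change = 1 / 1.732 = 0.577.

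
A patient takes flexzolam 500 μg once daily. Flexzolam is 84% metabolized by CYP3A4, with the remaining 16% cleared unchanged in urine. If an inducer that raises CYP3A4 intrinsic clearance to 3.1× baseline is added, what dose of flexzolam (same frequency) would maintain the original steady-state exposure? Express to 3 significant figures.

1.38 × 10³ μg

The CYP3A4 pathway (84% of clearance) increases to 3.1× activity: 0.84 × 3.1 = 2.604.
The remaining 16% of clearance is unaffected.
New clearance relative to baseline: 2.604 + 0.16 = 2.764.
Css,avg = (dose rate)/CL, so holding Css fixed requires dose ∝ CL: 500 × 2.764 = 1.38 × 10³ μg.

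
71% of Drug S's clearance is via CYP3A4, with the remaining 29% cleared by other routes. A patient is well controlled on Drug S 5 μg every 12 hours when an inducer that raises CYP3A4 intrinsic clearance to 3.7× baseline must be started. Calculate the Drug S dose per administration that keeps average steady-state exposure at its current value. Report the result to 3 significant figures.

The CYP3A4 pathway (71% of clearance) rises to 3.7× activity: 0.71 × 3.7 = 2.627.
Non-CYP routes (29%) are unchanged.
CL_new/CL_old = 2.627 + 0.29 = 2.917.
To maintain the same steady-state level, dose must scale with clearance: new dose = 5 × 2.917 = 14.6 μg.

14.6 μg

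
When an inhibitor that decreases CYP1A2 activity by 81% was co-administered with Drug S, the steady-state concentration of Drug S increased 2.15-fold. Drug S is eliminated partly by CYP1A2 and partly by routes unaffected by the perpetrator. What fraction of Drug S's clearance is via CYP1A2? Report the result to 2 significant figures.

Let fm be the CYP1A2 fraction. New clearance relative to baseline = fm × 0.19 + (1 − fm).
Steady-state concentration ratio = 1 / (new CL fraction), so new CL fraction = 1 / 2.15 = 0.4651.
fm × 0.19 + 1 − fm = 0.4651  ⇒  fm × (0.19 − 1) = −0.5349  ⇒  fm = 0.66.

0.66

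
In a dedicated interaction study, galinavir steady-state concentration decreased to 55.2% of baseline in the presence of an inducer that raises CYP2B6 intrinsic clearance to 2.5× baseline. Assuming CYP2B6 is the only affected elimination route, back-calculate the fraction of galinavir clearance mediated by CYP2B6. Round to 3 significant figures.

Let x = fm,CYP2B6. Because steady-state concentration ∝ 1/CL, relative clearance rose to 1/0.552 = 1.812.
Only the CYP2B6 route changed, so 1.812 = x·2.5 + (1 − x), giving x = 0.541.

0.541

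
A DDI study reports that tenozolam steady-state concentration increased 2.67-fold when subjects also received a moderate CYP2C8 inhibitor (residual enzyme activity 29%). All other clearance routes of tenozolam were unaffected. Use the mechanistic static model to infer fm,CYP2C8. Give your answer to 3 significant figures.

CL'/CL = 1 / 2.67 = 0.3745
0.29·fm + (1 − fm) = 0.3745
fm = (0.3745 − 1) / (0.29 − 1) = 0.881

0.881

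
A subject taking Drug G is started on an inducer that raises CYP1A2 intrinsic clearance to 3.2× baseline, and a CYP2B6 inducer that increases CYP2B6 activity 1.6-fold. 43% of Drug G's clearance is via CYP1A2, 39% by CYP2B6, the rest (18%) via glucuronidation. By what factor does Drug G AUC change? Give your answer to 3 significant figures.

0.459

The CYP1A2 pathway (43% of clearance) rises to 3.2× activity: 0.43 × 3.2 = 1.376.
The CYP2B6 pathway (39% of clearance) increases to 1.6× activity: 0.39 × 1.6 = 0.624.
Non-CYP routes (18%) are unchanged.
CL_new/CL_old = 1.376 + 0.624 + 0.18 = 2.18.
Net AUC ratio = 1 / 2.18 = 0.459.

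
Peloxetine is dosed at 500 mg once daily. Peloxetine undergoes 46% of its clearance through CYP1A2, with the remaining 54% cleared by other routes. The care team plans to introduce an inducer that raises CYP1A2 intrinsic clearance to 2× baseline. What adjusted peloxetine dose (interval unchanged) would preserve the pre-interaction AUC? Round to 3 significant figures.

730 mg

The CYP1A2 pathway (46% of clearance) is boosted to 2× activity: 0.46 × 2 = 0.92.
Non-CYP routes (54%) are unchanged.
New clearance relative to baseline: 0.92 + 0.54 = 1.46.
To maintain the same steady-state level, dose must scale with clearance: new dose = 500 × 1.46 = 730 mg.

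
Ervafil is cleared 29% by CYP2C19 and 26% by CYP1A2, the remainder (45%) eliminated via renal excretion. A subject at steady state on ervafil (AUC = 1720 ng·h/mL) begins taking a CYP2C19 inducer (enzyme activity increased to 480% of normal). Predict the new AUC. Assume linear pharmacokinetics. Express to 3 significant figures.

818 ng·h/mL

CYP2C19: 0.29 × 4.8 = 1.392
CYP1A2: 0.26 (unchanged)
Other: 0.45 (unchanged)
Relative clearance = 1.392 + 0.26 + 0.45 = 2.102.
New AUC = baseline ÷ relative clearance = 1720 / 2.102 = 818 ng·h/mL.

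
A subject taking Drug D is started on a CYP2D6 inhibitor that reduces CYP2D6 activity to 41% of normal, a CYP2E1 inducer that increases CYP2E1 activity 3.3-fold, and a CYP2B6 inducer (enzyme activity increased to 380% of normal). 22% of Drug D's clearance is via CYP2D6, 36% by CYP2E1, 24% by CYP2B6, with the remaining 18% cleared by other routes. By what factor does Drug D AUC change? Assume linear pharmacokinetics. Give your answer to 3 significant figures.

The CYP2D6 pathway (22% of clearance) drops to 0.41× activity: 0.22 × 0.41 = 0.0902.
The CYP2E1 pathway (36% of clearance) is boosted to 3.3× activity: 0.36 × 3.3 = 1.188.
The CYP2B6 pathway (24% of clearance) increases to 3.8× activity: 0.24 × 3.8 = 0.912.
The remaining 18% of clearance is unaffected.
CL_new/CL_old = 0.0902 + 1.188 + 0.912 + 0.18 = 2.3702.
Because AUC varies inversely with clearance, the combined effect is 1 / 2.3702 = 0.422.

0.422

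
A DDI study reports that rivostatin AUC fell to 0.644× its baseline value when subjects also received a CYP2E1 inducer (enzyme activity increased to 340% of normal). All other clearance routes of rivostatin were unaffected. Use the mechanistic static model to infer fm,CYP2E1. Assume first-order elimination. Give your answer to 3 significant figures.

0.230

CL'/CL = 1 / 0.644 = 1.553
3.4·fm + (1 − fm) = 1.553
fm = (1.553 − 1) / (3.4 − 1) = 0.230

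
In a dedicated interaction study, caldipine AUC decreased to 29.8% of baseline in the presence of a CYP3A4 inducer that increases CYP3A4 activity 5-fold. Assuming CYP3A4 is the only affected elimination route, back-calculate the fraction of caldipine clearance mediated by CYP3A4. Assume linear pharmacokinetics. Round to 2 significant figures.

Let fm be the CYP3A4 fraction. New clearance relative to baseline = fm × 5 + (1 − fm).
AUC ratio = 1 / (new CL fraction), so new CL fraction = 1 / 0.298 = 3.356.
fm × 5 + 1 − fm = 3.356  ⇒  fm × (5 − 1) = 2.356  ⇒  fm = 0.59.

0.59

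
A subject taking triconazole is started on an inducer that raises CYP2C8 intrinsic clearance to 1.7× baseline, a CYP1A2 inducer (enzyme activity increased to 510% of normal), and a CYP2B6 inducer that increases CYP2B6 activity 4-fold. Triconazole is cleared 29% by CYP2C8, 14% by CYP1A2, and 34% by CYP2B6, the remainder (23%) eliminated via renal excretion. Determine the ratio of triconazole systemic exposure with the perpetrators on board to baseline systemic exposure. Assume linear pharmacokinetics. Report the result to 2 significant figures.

0.36

The CYP2C8 pathway (29% of clearance) is boosted to 1.7× activity: 0.29 × 1.7 = 0.493.
The CYP1A2 pathway (14% of clearance) is boosted to 5.1× activity: 0.14 × 5.1 = 0.714.
The CYP2B6 pathway (34% of clearance) increases to 4× activity: 0.34 × 4 = 1.36.
Non-CYP routes (23%) are unchanged.
CL_new/CL_old = 0.493 + 0.714 + 1.36 + 0.23 = 2.797.
Systemic exposure ∝ 1/CL: fold-change = 1 / 2.797 = 0.36.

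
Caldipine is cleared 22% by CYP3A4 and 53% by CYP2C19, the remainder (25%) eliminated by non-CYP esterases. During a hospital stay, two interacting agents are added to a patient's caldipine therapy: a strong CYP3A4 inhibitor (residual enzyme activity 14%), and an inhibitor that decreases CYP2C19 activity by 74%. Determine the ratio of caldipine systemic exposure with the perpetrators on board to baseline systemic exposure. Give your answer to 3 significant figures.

2.39

CYP3A4: 0.22 × 0.14 = 0.0308
CYP2C19: 0.53 × 0.26 = 0.1378
Other: 0.25 (unchanged)
New clearance relative to baseline: 0.0308 + 0.1378 + 0.25 = 0.4186.
Because systemic exposure varies inversely with clearance, the combined effect is 1 / 0.4186 = 2.39.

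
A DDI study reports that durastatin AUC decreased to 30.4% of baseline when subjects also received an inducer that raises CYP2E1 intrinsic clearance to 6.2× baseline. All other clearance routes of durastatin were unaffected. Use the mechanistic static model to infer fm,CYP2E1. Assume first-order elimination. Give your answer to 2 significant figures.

0.44

Write x for the fraction cleared via CYP2E1. The observed AUC change means clearance rose to 1/0.304 = 3.289 of baseline.
Setting x·6.2 + (1 − x) = 3.289 and solving: x = (3.289 − 1)/(6.2 − 1) = 0.44.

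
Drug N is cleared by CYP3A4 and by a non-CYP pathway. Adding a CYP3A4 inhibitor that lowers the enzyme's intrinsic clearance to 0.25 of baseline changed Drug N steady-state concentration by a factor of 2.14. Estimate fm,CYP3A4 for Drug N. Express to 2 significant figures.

Write x for the fraction cleared via CYP3A4. The observed steady-state concentration change means clearance fell to 1/2.14 = 0.4673 of baseline.
Only the CYP3A4 route changed, so 0.4673 = x·0.25 + (1 − x), giving x = 0.71.

0.71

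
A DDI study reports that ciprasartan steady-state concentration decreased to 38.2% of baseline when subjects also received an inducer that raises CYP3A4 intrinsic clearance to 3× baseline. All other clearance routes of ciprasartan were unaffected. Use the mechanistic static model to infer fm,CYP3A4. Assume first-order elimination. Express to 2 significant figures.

Let x = fm,CYP3A4. Because steady-state concentration ∝ 1/CL, relative clearance rose to 1/0.382 = 2.618.
Setting x·3 + (1 − x) = 2.618 and solving: x = (2.618 − 1)/(3 − 1) = 0.81.

0.81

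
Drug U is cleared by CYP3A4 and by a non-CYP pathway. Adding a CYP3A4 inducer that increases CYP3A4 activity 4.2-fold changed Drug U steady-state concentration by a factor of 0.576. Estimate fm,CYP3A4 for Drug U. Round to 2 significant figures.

0.23

Write x for the fraction cleared via CYP3A4. The observed steady-state concentration change means clearance rose to 1/0.576 = 1.736 of baseline.
Only the CYP3A4 route changed, so 1.736 = x·4.2 + (1 − x), giving x = 0.23.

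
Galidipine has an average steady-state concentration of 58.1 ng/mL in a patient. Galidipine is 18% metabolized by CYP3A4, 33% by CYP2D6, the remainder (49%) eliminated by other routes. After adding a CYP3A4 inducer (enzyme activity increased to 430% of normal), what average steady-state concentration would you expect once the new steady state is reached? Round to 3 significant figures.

36.4 ng/mL

CYP3A4: 0.18 × 4.3 = 0.774
CYP2D6: 0.33 (unchanged)
Other: 0.49 (unchanged)
CL_new/CL_old = 0.774 + 0.33 + 0.49 = 1.594.
New average steady-state concentration = baseline ÷ relative clearance = 58.1 / 1.594 = 36.4 ng/mL.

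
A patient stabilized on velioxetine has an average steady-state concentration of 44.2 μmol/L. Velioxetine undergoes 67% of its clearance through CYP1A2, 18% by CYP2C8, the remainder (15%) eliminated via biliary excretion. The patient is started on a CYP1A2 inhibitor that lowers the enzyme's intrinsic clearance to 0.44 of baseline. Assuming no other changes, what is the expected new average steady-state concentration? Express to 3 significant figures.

70.7 μmol/L

The CYP1A2 pathway (67% of clearance) is reduced to 0.44× activity: 0.67 × 0.44 = 0.2948.
CYP2C8 (18%) and the residual 15% are unaffected.
CL_new/CL_old = 0.2948 + 0.18 + 0.15 = 0.6248.
With dosing unchanged, average steady-state concentration scales as 1/CL: 44.2 / 0.6248 = 70.7 μmol/L.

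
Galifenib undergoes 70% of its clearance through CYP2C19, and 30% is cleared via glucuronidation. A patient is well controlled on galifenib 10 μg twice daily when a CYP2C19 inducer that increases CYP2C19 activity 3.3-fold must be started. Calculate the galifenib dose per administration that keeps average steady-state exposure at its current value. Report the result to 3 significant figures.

26.1 μg

The CYP2C19 pathway (70% of clearance) rises to 3.3× activity: 0.7 × 3.3 = 2.31.
The remaining 30% of clearance is unaffected.
CL_new/CL_old = 2.31 + 0.3 = 2.61.
Exposure is unchanged when dose changes in proportion to clearance. New dose = 10 μg × 2.61 = 26.1 μg.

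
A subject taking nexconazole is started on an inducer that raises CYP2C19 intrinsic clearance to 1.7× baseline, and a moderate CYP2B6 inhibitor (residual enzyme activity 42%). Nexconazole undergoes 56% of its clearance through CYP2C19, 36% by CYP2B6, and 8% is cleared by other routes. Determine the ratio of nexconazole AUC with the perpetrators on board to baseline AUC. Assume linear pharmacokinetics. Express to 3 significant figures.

The CYP2C19 pathway (56% of clearance) increases to 1.7× activity: 0.56 × 1.7 = 0.952.
The CYP2B6 pathway (36% of clearance) is reduced to 0.42× activity: 0.36 × 0.42 = 0.1512.
The remaining 8% of clearance is unaffected.
Relative clearance = 0.952 + 0.1512 + 0.08 = 1.1832.
Net AUC ratio = 1 / 1.1832 = 0.845.

0.845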